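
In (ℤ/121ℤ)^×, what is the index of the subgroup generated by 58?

2

Since 58 ∈ (Z/121Z)^×, its order divides φ(121) = φ(11^2) = 11·(11−1) = 110 = 2 · 5 · 11.
Divisors of 110: 1, 2, 5, 10, 11, 22, 55, 110.
Evaluate successive powers at the divisors of 110:
58^1 ≡ 58
58^2 ≡ 97
58^5 ≡ 12
58^10 ≡ 23
58^11 ≡ 3
58^22 ≡ 9
58^55 ≡ 1
The order of 58 is 55, so the subgroup it generates has 55 elements.
[(Z/121Z)^× : ⟨58⟩] = 110/55 = 2.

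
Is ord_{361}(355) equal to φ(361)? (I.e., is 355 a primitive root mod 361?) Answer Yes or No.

Yes

φ(361) = φ(19^2) = 19·(19−1) = 342 = 2 · 3^2 · 19.
It suffices to check that the order of 355 is not a proper divisor of 342: compute 355^(342/q) for q ∈ {2, 3, 19}.
355^171 ≡ 360 (mod 361)  [q = 2: ≢ 1 ✓]
355^114 ≡ 68 (mod 361)  [q = 3: ≢ 1 ✓]
355^18 ≡ 39 (mod 361)  [q = 19: ≢ 1 ✓]
All checks pass, so 355 has order 342 and is a primitive root modulo 361.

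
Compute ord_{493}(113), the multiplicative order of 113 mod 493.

Since 113 ∈ (Z/493Z)^×, its order divides φ(493) = φ(17·29) = (17−1)·(29−1) = 16·28 = 448 = 2^6 · 7.
Divisors of 448: 1, 2, 4, 7, 8, 14, 16, 28, 32, 56, 64, 112, 224, 448.
Compute 113^d (mod 493) for the divisors d until we hit 1:
113^1 ≡ 113 (mod 493)
113^2 ≡ 444 (mod 493)
113^4 ≡ 429 (mod 493)
113^7 ≡ 394 (mod 493)
113^8 ≡ 152 (mod 493)
113^14 ≡ 434 (mod 493)
113^16 ≡ 426 (mod 493)
113^28 ≡ 30 (mod 493)
113^32 ≡ 52 (mod 493)
113^56 ≡ 407 (mod 493)
113^64 ≡ 239 (mod 493)
113^112 ≡ 1 (mod 493) ✓
Hence ord(113) = 112.

112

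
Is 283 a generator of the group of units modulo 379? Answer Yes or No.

φ(379) = 379 − 1 = 378 = 2 · 3^3 · 7.
Test 283^(378/q) mod 379 for each prime factor q of 378:
283^189 ≡ 378 (mod 379)  [q = 2: ≢ 1 ✓]
283^126 ≡ 327 (mod 379)  [q = 3: ≢ 1 ✓]
283^54 ≡ 86 (mod 379)  [q = 7: ≢ 1 ✓]
All checks pass, so 283 has order 378 and is a primitive root modulo 379.

Yes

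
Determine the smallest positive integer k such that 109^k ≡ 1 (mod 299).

44

ord(109) | φ(299) = φ(13·23) = (13−1)·(23−1) = 12·22 = 264 = 2^3 · 3 · 11.
Divisors of 264: 1, 2, 3, 4, 6, 8, 11, 12, 22, 24, 33, 44, 66, 88, 132, 264.
Evaluate successive powers at the divisors of 264:
109^1 ≡ 109 (mod 299)
109^2 ≡ 220 (mod 299)
109^3 ≡ 60 (mod 299)
109^4 ≡ 261 (mod 299)
109^6 ≡ 12 (mod 299)
109^8 ≡ 248 (mod 299)
109^11 ≡ 229 (mod 299)
109^12 ≡ 144 (mod 299)
109^22 ≡ 116 (mod 299)
109^24 ≡ 105 (mod 299)
109^33 ≡ 252 (mod 299)
109^44 ≡ 1 (mod 299) ✓
Hence ord(109) = 44.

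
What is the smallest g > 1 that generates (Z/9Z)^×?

2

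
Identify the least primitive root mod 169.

φ(169) = φ(13^2) = 13·(13−1) = 156 = 2^2 · 3 · 13.
g is a primitive root iff g^(156/q) ≢ 1 (mod 169) for each prime q ∈ {2, 3, 13}.
g = 2: 2^78 ≡ 168; 2^52 ≡ 146; 2^12 ≡ 40 — none is 1, so 2 is a primitive root.
Hence the least primitive root of 169 is 2.

2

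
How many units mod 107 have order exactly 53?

φ(107) = 107 − 1 = 106 = 2 · 53.
Since (Z/107Z)^× is cyclic of order 106, the number of elements of order d is φ(d) when d | 106 and 0 otherwise.
53 | 106, and φ(53) = 53 − 1 = 52.

52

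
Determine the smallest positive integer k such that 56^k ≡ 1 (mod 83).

The order of 56 must divide φ(83) = 83 − 1 = 82 = 2 · 41.
Divisors of 82: 1, 2, 41, 82.
Compute 56^d (mod 83) for the divisors d until we hit 1:
56^1 ≡ 56 (mod 83)
56^2 ≡ 65 (mod 83)
56^41 ≡ 82 (mod 83)
56^82 ≡ 1 (mod 83) ✓
Hence ord(56) = 82.

82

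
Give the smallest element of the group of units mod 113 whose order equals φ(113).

φ(113) = 113 − 1 = 112 = 2^4 · 7.
g is a primitive root iff g^(112/q) ≢ 1 (mod 113) for each prime q ∈ {2, 7}.
g = 2: 2^56 ≡ 1 — hits 1, so not a primitive root.
g = 3: 3^56 ≡ 112; 3^16 ≡ 49 — none is 1, so 3 is a primitive root.
So 3 is the smallest generator of (Z/113Z)^×.

3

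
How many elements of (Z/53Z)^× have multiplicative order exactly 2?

φ(53) = 53 − 1 = 52 = 2^2 · 13.
(Z/53Z)^× is cyclic (|G| = 52); a cyclic group of order m has exactly φ(d) elements of each order d | m, and none otherwise.
2 | 52, and φ(2) = 2 − 1 = 1.

1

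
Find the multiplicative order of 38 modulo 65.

ord(38) | φ(65) = φ(5·13) = (5−1)·(13−1) = 4·12 = 48 = 2^4 · 3.
Divisors of 48: 1, 2, 3, 4, 6, 8, 12, 16, 24, 48.
Check 38^d mod 65 for each divisor in increasing order:
38^1 ≡ 38
38^2 ≡ 14
38^3 ≡ 12
38^4 ≡ 1
So ord_65(38) = 4.

4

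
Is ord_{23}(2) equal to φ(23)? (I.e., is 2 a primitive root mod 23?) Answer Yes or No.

No

φ(23) = 23 − 1 = 22 = 2 · 11.
An element g generates (Z/23Z)^× iff g^(22/q) ≢ 1 (mod 23) for each prime q ∈ {2, 11}.
2^11 ≡ 1 (mod 23)  [q = 2: ≡ 1 ✗]
2^2 ≡ 4 (mod 23)  [q = 11: ≢ 1 ✓]
Since 2^11 ≡ 1, the order of 2 divides 11 < 22, so 2 is not a primitive root.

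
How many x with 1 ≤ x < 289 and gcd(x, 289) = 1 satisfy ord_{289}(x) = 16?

8

φ(289) = φ(17^2) = 17·(17−1) = 272 = 2^4 · 17.
Since (Z/289Z)^× is cyclic of order 272, the number of elements of order d is φ(d) when d | 272 and 0 otherwise.
16 = 2^4 divides 272, and φ(16) = 8.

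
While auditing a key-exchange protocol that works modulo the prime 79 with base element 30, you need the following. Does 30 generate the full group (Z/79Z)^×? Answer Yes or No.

Yes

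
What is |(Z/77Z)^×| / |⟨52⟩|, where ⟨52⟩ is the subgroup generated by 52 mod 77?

By Lagrange's theorem, ord_77(52) divides φ(77) = φ(7·11) = (7−1)·(11−1) = 6·10 = 60 = 2^2 · 3 · 5.
Divisors of 60: 1, 2, 3, 4, 5, 6, 10, 12, 15, 20, 30, 60.
Evaluate successive powers at the divisors of 60:
52^1 ≡ 52
52^2 ≡ 9
52^3 ≡ 6
52^4 ≡ 4
52^5 ≡ 54
52^6 ≡ 36
52^10 ≡ 67
52^12 ≡ 64
52^15 ≡ 76
52^20 ≡ 23
52^30 ≡ 1
The order of 52 is 30, so the subgroup it generates has 30 elements.
Index = |(Z/77Z)^×| / |⟨52⟩| = 60 / 30 = 2.

2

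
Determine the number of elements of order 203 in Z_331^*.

0

φ(331) = 331 − 1 = 330 = 2 · 3 · 5 · 11.
(Z/331Z)^× is cyclic (|G| = 330); a cyclic group of order m has exactly φ(d) elements of each order d | m, and none otherwise.
Since 203 ∤ 330, the count is 0.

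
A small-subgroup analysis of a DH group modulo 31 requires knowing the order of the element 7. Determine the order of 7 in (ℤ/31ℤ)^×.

By Lagrange's theorem, ord_31(7) divides φ(31) = 31 − 1 = 30 = 2 · 3 · 5.
Divisors of 30: 1, 2, 3, 5, 6, 10, 15, 30.
Evaluate successive powers at the divisors of 30:
7^1 ≡ 7 (mod 31)
7^2 ≡ 18 (mod 31)
7^3 ≡ 2 (mod 31)
7^5 ≡ 5 (mod 31)
7^6 ≡ 4 (mod 31)
7^10 ≡ 25 (mod 31)
7^15 ≡ 1 (mod 31) ✓
So ord_31(7) = 15.

15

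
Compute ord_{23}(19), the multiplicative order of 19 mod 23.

22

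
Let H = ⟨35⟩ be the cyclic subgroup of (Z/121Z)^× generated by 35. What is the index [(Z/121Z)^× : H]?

By Lagrange's theorem, ord_121(35) divides φ(121) = φ(11^2) = 11·(11−1) = 110 = 2 · 5 · 11.
Divisors of 110: 1, 2, 5, 10, 11, 22, 55, 110.
Check 35^d mod 121 for each divisor in increasing order:
35^1 ≡ 35 (mod 121)
35^2 ≡ 15 (mod 121)
35^5 ≡ 10 (mod 121)
35^10 ≡ 100 (mod 121)
35^11 ≡ 112 (mod 121)
35^22 ≡ 81 (mod 121)
35^55 ≡ 120 (mod 121)
35^110 ≡ 1 (mod 121) ✓
So ord_121(35) = 110, hence |⟨35⟩| = 110.
[(Z/121Z)^× : ⟨35⟩] = 110/110 = 1.

1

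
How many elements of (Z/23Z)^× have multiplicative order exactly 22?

φ(23) = 23 − 1 = 22 = 2 · 11.
In a cyclic group of order 22, there are φ(d) elements of order d for each divisor d of 22, and zero for non-divisors.
22 = 2 · 11 divides 22, and φ(22) = 10.

10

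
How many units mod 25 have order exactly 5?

4

φ(25) = φ(5^2) = 5·(5−1) = 20 = 2^2 · 5.
(Z/25Z)^× is cyclic (|G| = 20); a cyclic group of order m has exactly φ(d) elements of each order d | m, and none otherwise.
5 | 20, and φ(5) = 5 − 1 = 4.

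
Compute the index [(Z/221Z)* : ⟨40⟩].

12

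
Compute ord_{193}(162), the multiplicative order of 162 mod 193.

96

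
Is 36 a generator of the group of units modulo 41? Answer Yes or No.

φ(41) = 41 − 1 = 40 = 2^3 · 5.
36 is a primitive root mod 41 iff 36^(φ(41)/q) ≢ 1 for every prime q | φ(41), i.e. q ∈ {2, 5}.
36^20 ≡ 1 (mod 41)  [q = 2: ≡ 1 ✗]
36^8 ≡ 18 (mod 41)  [q = 5: ≢ 1 ✓]
The check at q = 2 fails, so 36 generates a proper subgroup.

No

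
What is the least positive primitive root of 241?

φ(241) = 241 − 1 = 240 = 2^4 · 3 · 5.
Test candidates g = 2, 3, … against the prime factors q ∈ {2, 3, 5} of φ(241): g is a generator iff g^(240/q) ≢ 1 for every such q.
g = 2: 2^120 ≡ 1 — hits 1, so not a primitive root.
g = 3: 3^120 ≡ 1 — hits 1, so not a primitive root.
g = 4: 4^120 ≡ 1 — hits 1, so not a primitive root.
g = 5: 5^120 ≡ 1 — hits 1, so not a primitive root.
g = 6: 6^120 ≡ 1 — hits 1, so not a primitive root.
g = 7: 7^120 ≡ 240; 7^80 ≡ 15; 7^48 ≡ 91 — none is 1, so 7 is a primitive root.
So 7 is the smallest generator of (Z/241Z)^×.

7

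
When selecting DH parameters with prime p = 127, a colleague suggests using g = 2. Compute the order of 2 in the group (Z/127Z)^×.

7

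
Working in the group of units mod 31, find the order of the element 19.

Since 19 ∈ (Z/31Z)^×, its order divides φ(31) = 31 − 1 = 30 = 2 · 3 · 5.
Divisors of 30: 1, 2, 3, 5, 6, 10, 15, 30.
Check 19^d mod 31 for each divisor in increasing order:
19^1 ≡ 19 (mod 31)
19^2 ≡ 20 (mod 31)
19^3 ≡ 8 (mod 31)
19^5 ≡ 5 (mod 31)
19^6 ≡ 2 (mod 31)
19^10 ≡ 25 (mod 31)
19^15 ≡ 1 (mod 31) ✓
Therefore the multiplicative order of 19 modulo 31 is 15.

15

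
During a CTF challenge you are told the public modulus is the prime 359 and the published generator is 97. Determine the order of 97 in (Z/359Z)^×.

358

By Lagrange's theorem, ord_359(97) divides φ(359) = 359 − 1 = 358 = 2 · 179.
Divisors of 358: 1, 2, 179, 358.
Test each divisor d:
97^1 ≡ 97
97^2 ≡ 75
97^179 ≡ 358
97^358 ≡ 1
Hence ord(97) = 358.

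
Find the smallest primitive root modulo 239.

φ(239) = 239 − 1 = 238 = 2 · 7 · 17.
g is a primitive root iff g^(238/q) ≢ 1 (mod 239) for each prime q ∈ {2, 7, 17}.
g = 2: 2^119 ≡ 1 — hits 1, so not a primitive root.
g = 3: 3^119 ≡ 1 — hits 1, so not a primitive root.
g = 4: 4^119 ≡ 1 — hits 1, so not a primitive root.
g = 5: 5^119 ≡ 1 — hits 1, so not a primitive root.
g = 6: 6^119 ≡ 1 — hits 1, so not a primitive root.
g = 7: 7^119 ≡ 238; 7^34 ≡ 24; 7^14 ≡ 211 — none is 1, so 7 is a primitive root.
Hence the least primitive root of 239 is 7.

7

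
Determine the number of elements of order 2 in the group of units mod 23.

φ(23) = 23 − 1 = 22 = 2 · 11.
Since (Z/23Z)^× is cyclic of order 22, the number of elements of order d is φ(d) when d | 22 and 0 otherwise.
2 | 22, and φ(2) = 2 − 1 = 1.

1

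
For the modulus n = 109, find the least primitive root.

6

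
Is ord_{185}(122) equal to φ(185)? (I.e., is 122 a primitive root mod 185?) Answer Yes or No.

No

185 = 5 · 37 is a product of two distinct odd primes, so (Z/185Z)^× ≅ (Z/5Z)^× × (Z/37Z)^× is not cyclic.
No primitive root modulo 185 exists; in particular 122 is not one.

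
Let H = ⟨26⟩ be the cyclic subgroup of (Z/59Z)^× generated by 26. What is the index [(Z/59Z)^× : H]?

2

The order of 26 must divide φ(59) = 59 − 1 = 58 = 2 · 29.
Divisors of 58: 1, 2, 29, 58.
Evaluate successive powers at the divisors of 58:
26^1 ≡ 26 (mod 59)
26^2 ≡ 27 (mod 59)
26^29 ≡ 1 (mod 59) ✓
The order of 26 is 29, so the subgroup it generates has 29 elements.
[(Z/59Z)^× : ⟨26⟩] = 58/29 = 2.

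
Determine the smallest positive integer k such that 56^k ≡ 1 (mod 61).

The order of 56 must divide φ(61) = 61 − 1 = 60 = 2^2 · 3 · 5.
Divisors of 60: 1, 2, 3, 4, 5, 6, 10, 12, 15, 20, 30, 60.
Test each divisor d:
56^1 ≡ 56 (mod 61)
56^2 ≡ 25 (mod 61)
56^3 ≡ 58 (mod 61)
56^4 ≡ 15 (mod 61)
56^5 ≡ 47 (mod 61)
56^6 ≡ 9 (mod 61)
56^10 ≡ 13 (mod 61)
56^12 ≡ 20 (mod 61)
56^15 ≡ 1 (mod 61) ✓
Hence ord(56) = 15.

15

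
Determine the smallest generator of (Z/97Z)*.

5

φ(97) = 97 − 1 = 96 = 2^5 · 3.
g is a primitive root iff g^(96/q) ≢ 1 (mod 97) for each prime q ∈ {2, 3}.
g = 2: 2^48 ≡ 1 — hits 1, so not a primitive root.
g = 3: 3^48 ≡ 1 — hits 1, so not a primitive root.
g = 4: 4^48 ≡ 1 — hits 1, so not a primitive root.
g = 5: 5^48 ≡ 96; 5^32 ≡ 35 — none is 1, so 5 is a primitive root.
Hence the least primitive root of 97 is 5.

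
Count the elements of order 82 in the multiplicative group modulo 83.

φ(83) = 83 − 1 = 82 = 2 · 41.
Since (Z/83Z)^× is cyclic of order 82, the number of elements of order d is φ(d) when d | 82 and 0 otherwise.
82 = 2 · 41 divides 82, and φ(82) = 40.

40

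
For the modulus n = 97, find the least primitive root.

5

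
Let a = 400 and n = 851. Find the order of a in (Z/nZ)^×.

By Lagrange's theorem, ord_851(400) divides φ(851) = φ(23·37) = (23−1)·(37−1) = 22·36 = 792 = 2^3 · 3^2 · 11.
Divisors of 792: 1, 2, 3, 4, 6, 8, 9, 11, 12, 18, 22, 24, 33, 36, 44, 66, 72, 88, 99, 132, 198, 264, 396, 792.
Compute 400^d (mod 851) for the divisors d until we hit 1:
400^1 ≡ 400 (mod 851)
400^2 ≡ 12 (mod 851)
400^3 ≡ 545 (mod 851)
400^4 ≡ 144 (mod 851)
400^6 ≡ 26 (mod 851)
400^8 ≡ 312 (mod 851)
400^9 ≡ 554 (mod 851)
400^11 ≡ 691 (mod 851)
400^12 ≡ 676 (mod 851)
400^18 ≡ 556 (mod 851)
400^22 ≡ 70 (mod 851)
400^24 ≡ 840 (mod 851)
400^33 ≡ 714 (mod 851)
400^36 ≡ 223 (mod 851)
400^44 ≡ 645 (mod 851)
400^66 ≡ 47 (mod 851)
400^72 ≡ 371 (mod 851)
400^88 ≡ 737 (mod 851)
400^99 ≡ 369 (mod 851)
400^132 ≡ 507 (mod 851)
400^198 ≡ 1 (mod 851) ✓
So ord_851(400) = 198.

198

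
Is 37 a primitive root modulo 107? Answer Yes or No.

No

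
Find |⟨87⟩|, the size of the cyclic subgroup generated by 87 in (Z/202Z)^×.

Since 87 ∈ (Z/202Z)^×, its order divides φ(202) = φ(2)·φ(101) = 1·100 = 100 = 2^2 · 5^2.
Divisors of 100: 1, 2, 4, 5, 10, 20, 25, 50, 100.
Evaluate successive powers at the divisors of 100:
87^1 ≡ 87 (mod 202)
87^2 ≡ 95 (mod 202)
87^4 ≡ 137 (mod 202)
87^5 ≡ 1 (mod 202) ✓
Hence ord(87) = 5.

5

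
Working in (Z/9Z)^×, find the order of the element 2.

The order of 2 must divide φ(9) = φ(3^2) = 3·(3−1) = 6 = 2 · 3.
Divisors of 6: 1, 2, 3, 6.
Test each divisor d:
2^1 ≡ 2 (mod 9)
2^2 ≡ 4 (mod 9)
2^3 ≡ 8 (mod 9)
2^6 ≡ 1 (mod 9) ✓
So ord_9(2) = 6.

6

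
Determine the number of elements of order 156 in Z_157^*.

48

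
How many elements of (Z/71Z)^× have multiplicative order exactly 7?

6

φ(71) = 71 − 1 = 70 = 2 · 5 · 7.
(Z/71Z)^× is cyclic (|G| = 70); a cyclic group of order m has exactly φ(d) elements of each order d | m, and none otherwise.
7 | 70, and φ(7) = 7 − 1 = 6.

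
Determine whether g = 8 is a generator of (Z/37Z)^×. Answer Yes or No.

No

φ(37) = 37 − 1 = 36 = 2^2 · 3^2.
It suffices to check that the order of 8 is not a proper divisor of 36: compute 8^(36/q) for q ∈ {2, 3}.
8^18 ≡ 36 (mod 37)  [q = 2: ≢ 1 ✓]
8^12 ≡ 1 (mod 37)  [q = 3: ≡ 1 ✗]
8^12 ≡ 1 shows ord(8) | 12, strictly less than φ(37); not a primitive root.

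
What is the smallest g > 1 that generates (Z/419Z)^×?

2

φ(419) = 419 − 1 = 418 = 2 · 11 · 19.
Test candidates g = 2, 3, … against the prime factors q ∈ {2, 11, 19} of φ(419): g is a generator iff g^(418/q) ≢ 1 for every such q.
g = 2: 2^209 ≡ 418; 2^38 ≡ 334; 2^22 ≡ 114 — none is 1, so 2 is a primitive root.
Hence the least primitive root of 419 is 2.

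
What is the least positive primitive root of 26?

7

φ(26) = φ(2)·φ(13) = 1·12 = 12 = 2^2 · 3.
Test candidates g = 2, 3, … against the prime factors q ∈ {2, 3} of φ(26): g is a generator iff g^(12/q) ≢ 1 for every such q.
g = 2: gcd(2, 26) = 2 > 1, not a unit — skip.
g = 3: 3^6 ≡ 1 — hits 1, so not a primitive root.
g = 4: gcd(4, 26) = 2 > 1, not a unit — skip.
g = 5: 5^6 ≡ 25; 5^4 ≡ 1 — hits 1, so not a primitive root.
g = 6: gcd(6, 26) = 2 > 1, not a unit — skip.
g = 7: 7^6 ≡ 25; 7^4 ≡ 9 — none is 1, so 7 is a primitive root.
The smallest primitive root modulo 26 is 7.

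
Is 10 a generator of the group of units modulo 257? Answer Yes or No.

Yes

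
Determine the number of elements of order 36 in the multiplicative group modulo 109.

φ(109) = 109 − 1 = 108 = 2^2 · 3^3.
In a cyclic group of order 108, there are φ(d) elements of order d for each divisor d of 108, and zero for non-divisors.
36 = 2^2 · 3^2 divides 108, and φ(36) = 12.

12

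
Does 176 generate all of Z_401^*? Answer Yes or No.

No

φ(401) = 401 − 1 = 400 = 2^4 · 5^2.
It suffices to check that the order of 176 is not a proper divisor of 400: compute 176^(400/q) for q ∈ {2, 5}.
176^200 ≡ 1 (mod 401)  [q = 2: ≡ 1 ✗]
176^80 ≡ 318 (mod 401)  [q = 5: ≢ 1 ✓]
176^200 ≡ 1 shows ord(176) | 200, strictly less than φ(401); not a primitive root.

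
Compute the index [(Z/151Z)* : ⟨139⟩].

2

By Lagrange's theorem, ord_151(139) divides φ(151) = 151 − 1 = 150 = 2 · 3 · 5^2.
Divisors of 150: 1, 2, 3, 5, 6, 10, 15, 25, 30, 50, 75, 150.
Evaluate successive powers at the divisors of 150:
139^1 ≡ 139 (mod 151)
139^2 ≡ 144 (mod 151)
139^3 ≡ 84 (mod 151)
139^5 ≡ 16 (mod 151)
139^6 ≡ 110 (mod 151)
139^10 ≡ 105 (mod 151)
139^15 ≡ 19 (mod 151)
139^25 ≡ 32 (mod 151)
139^30 ≡ 59 (mod 151)
139^50 ≡ 118 (mod 151)
139^75 ≡ 1 (mod 151) ✓
Thus |⟨139⟩| = ord(139) = 75.
The index is φ(151) / ord(139) = 150 / 75 = 2.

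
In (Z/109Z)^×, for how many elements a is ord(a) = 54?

φ(109) = 109 − 1 = 108 = 2^2 · 3^3.
Since (Z/109Z)^× is cyclic of order 108, the number of elements of order d is φ(d) when d | 108 and 0 otherwise.
54 = 2 · 3^3 divides 108, and φ(54) = 18.

18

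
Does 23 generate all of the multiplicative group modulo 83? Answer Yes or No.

No

φ(83) = 83 − 1 = 82 = 2 · 41.
An element g generates (Z/83Z)^× iff g^(82/q) ≢ 1 (mod 83) for each prime q ∈ {2, 41}.
23^41 ≡ 1 (mod 83)  [q = 2: ≡ 1 ✗]
23^2 ≡ 31 (mod 83)  [q = 41: ≢ 1 ✓]
Since 23^41 ≡ 1, the order of 23 divides 41 < 82, so 23 is not a primitive root.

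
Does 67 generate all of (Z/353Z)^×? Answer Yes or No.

φ(353) = 353 − 1 = 352 = 2^5 · 11.
An element g generates (Z/353Z)^× iff g^(352/q) ≢ 1 (mod 353) for each prime q ∈ {2, 11}.
67^176 ≡ 352 (mod 353)  [q = 2: ≢ 1 ✓]
67^32 ≡ 1 (mod 353)  [q = 11: ≡ 1 ✗]
The check at q = 11 fails, so 67 generates a proper subgroup.

No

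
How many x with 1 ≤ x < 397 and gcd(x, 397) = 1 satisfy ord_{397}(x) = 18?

φ(397) = 397 − 1 = 396 = 2^2 · 3^2 · 11.
In a cyclic group of order 396, there are φ(d) elements of order d for each divisor d of 396, and zero for non-divisors.
18 = 2 · 3^2 divides 396, and φ(18) = 6.

6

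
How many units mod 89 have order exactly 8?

4

φ(89) = 89 − 1 = 88 = 2^3 · 11.
Since (Z/89Z)^× is cyclic of order 88, the number of elements of order d is φ(d) when d | 88 and 0 otherwise.
8 = 2^3 divides 88, and φ(8) = 4.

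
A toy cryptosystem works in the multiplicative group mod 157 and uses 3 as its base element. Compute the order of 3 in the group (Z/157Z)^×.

78

By Lagrange's theorem, ord_157(3) divides φ(157) = 157 − 1 = 156 = 2^2 · 3 · 13.
Divisors of 156: 1, 2, 3, 4, 6, 12, 13, 26, 39, 52, 78, 156.
Compute 3^d (mod 157) for the divisors d until we hit 1:
3^1 ≡ 3
3^2 ≡ 9
3^3 ≡ 27
3^4 ≡ 81
3^6 ≡ 101
3^12 ≡ 153
3^13 ≡ 145
3^26 ≡ 144
3^39 ≡ 156
3^52 ≡ 12
3^78 ≡ 1
The smallest such exponent is 78, so the order of 3 is 78.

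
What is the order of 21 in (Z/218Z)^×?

27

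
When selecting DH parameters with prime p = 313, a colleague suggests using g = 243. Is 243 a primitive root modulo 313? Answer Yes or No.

No

φ(313) = 313 − 1 = 312 = 2^3 · 3 · 13.
243 is a primitive root mod 313 iff 243^(φ(313)/q) ≢ 1 for every prime q | φ(313), i.e. q ∈ {2, 3, 13}.
243^156 ≡ 1 (mod 313)  [q = 2: ≡ 1 ✗]
243^104 ≡ 214 (mod 313)  [q = 3: ≢ 1 ✓]
243^24 ≡ 27 (mod 313)  [q = 13: ≢ 1 ✓]
243^156 ≡ 1 shows ord(243) | 156, strictly less than φ(313); not a primitive root.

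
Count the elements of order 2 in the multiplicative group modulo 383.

φ(383) = 383 − 1 = 382 = 2 · 191.
In a cyclic group of order 382, there are φ(d) elements of order d for each divisor d of 382, and zero for non-divisors.
2 | 382, and φ(2) = 2 − 1 = 1.

1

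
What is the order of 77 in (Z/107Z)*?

106

The order of 77 must divide φ(107) = 107 − 1 = 106 = 2 · 53.
Divisors of 106: 1, 2, 53, 106.
Compute 77^d (mod 107) for the divisors d until we hit 1:
77^1 ≡ 77
77^2 ≡ 44
77^53 ≡ 106
77^106 ≡ 1
Therefore the multiplicative order of 77 modulo 107 is 106.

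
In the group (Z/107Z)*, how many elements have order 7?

0

φ(107) = 107 − 1 = 106 = 2 · 53.
Since (Z/107Z)^× is cyclic of order 106, the number of elements of order d is φ(d) when d | 106 and 0 otherwise.
Here 106 is not a multiple of 7, so there are no elements of order 7.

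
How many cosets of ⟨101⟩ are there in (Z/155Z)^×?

The order of 101 must divide φ(155) = φ(5·31) = (5−1)·(31−1) = 4·30 = 120 = 2^3 · 3 · 5.
Divisors of 120: 1, 2, 3, 4, 5, 6, 8, 10, 12, 15, 20, 24, 30, 40, 60, 120.
Evaluate successive powers at the divisors of 120:
101^1 ≡ 101 (mod 155)
101^2 ≡ 126 (mod 155)
101^3 ≡ 16 (mod 155)
101^4 ≡ 66 (mod 155)
101^5 ≡ 1 (mod 155) ✓
The order of 101 is 5, so the subgroup it generates has 5 elements.
The index is φ(155) / ord(101) = 120 / 5 = 24.

24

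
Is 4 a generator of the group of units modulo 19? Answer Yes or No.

No

φ(19) = 19 − 1 = 18 = 2 · 3^2.
It suffices to check that the order of 4 is not a proper divisor of 18: compute 4^(18/q) for q ∈ {2, 3}.
4^9 ≡ 1 (mod 19)  [q = 2: ≡ 1 ✗]
4^6 ≡ 11 (mod 19)  [q = 3: ≢ 1 ✓]
Since 4^9 ≡ 1, the order of 4 divides 9 < 18, so 4 is not a primitive root.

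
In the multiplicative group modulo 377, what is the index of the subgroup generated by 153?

4

ord(153) | φ(377) = φ(13·29) = (13−1)·(29−1) = 12·28 = 336 = 2^4 · 3 · 7.
Divisors of 336: 1, 2, 3, 4, 6, 7, 8, 12, 14, 16, 21, 24, 28, 42, 48, 56, 84, 112, 168, 336.
Compute 153^d (mod 377) for the divisors d until we hit 1:
153^1 ≡ 153 (mod 377)
153^2 ≡ 35 (mod 377)
153^3 ≡ 77 (mod 377)
153^4 ≡ 94 (mod 377)
153^6 ≡ 274 (mod 377)
153^7 ≡ 75 (mod 377)
153^8 ≡ 165 (mod 377)
153^12 ≡ 53 (mod 377)
153^14 ≡ 347 (mod 377)
153^16 ≡ 81 (mod 377)
153^21 ≡ 12 (mod 377)
153^24 ≡ 170 (mod 377)
153^28 ≡ 146 (mod 377)
153^42 ≡ 144 (mod 377)
153^48 ≡ 248 (mod 377)
153^56 ≡ 204 (mod 377)
153^84 ≡ 1 (mod 377) ✓
So ord_377(153) = 84, hence |⟨153⟩| = 84.
The index is φ(377) / ord(153) = 336 / 84 = 4.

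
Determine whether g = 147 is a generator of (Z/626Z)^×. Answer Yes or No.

No

φ(626) = φ(2)·φ(313) = 1·312 = 312 = 2^3 · 3 · 13.
147 is a primitive root mod 626 iff 147^(φ(626)/q) ≢ 1 for every prime q | φ(626), i.e. q ∈ {2, 3, 13}.
147^156 ≡ 1 (mod 626)  [q = 2: ≡ 1 ✗]
147^104 ≡ 411 (mod 626)  [q = 3: ≢ 1 ✓]
147^24 ≡ 357 (mod 626)  [q = 13: ≢ 1 ✓]
147^156 ≡ 1 shows ord(147) | 156, strictly less than φ(626); not a primitive root.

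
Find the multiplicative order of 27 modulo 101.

ord(27) | φ(101) = 101 − 1 = 100 = 2^2 · 5^2.
Divisors of 100: 1, 2, 4, 5, 10, 20, 25, 50, 100.
Check 27^d mod 101 for each divisor in increasing order:
27^1 ≡ 27
27^2 ≡ 22
27^4 ≡ 80
27^5 ≡ 39
27^10 ≡ 6
27^20 ≡ 36
27^25 ≡ 91
27^50 ≡ 100
27^100 ≡ 1
Therefore the multiplicative order of 27 modulo 101 is 100.

100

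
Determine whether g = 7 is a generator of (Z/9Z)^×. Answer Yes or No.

φ(9) = φ(3^2) = 3·(3−1) = 6 = 2 · 3.
An element g generates (Z/9Z)^× iff g^(6/q) ≢ 1 (mod 9) for each prime q ∈ {2, 3}.
7^3 ≡ 1 (mod 9)  [q = 2: ≡ 1 ✗]
7^2 ≡ 4 (mod 9)  [q = 3: ≢ 1 ✓]
7^3 ≡ 1 shows ord(7) | 3, strictly less than φ(9); not a primitive root.

No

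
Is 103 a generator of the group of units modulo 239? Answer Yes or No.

Yes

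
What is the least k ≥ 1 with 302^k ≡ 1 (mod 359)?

179

ord(302) | φ(359) = 359 − 1 = 358 = 2 · 179.
Divisors of 358: 1, 2, 179, 358.
Compute 302^d (mod 359) for the divisors d until we hit 1:
302^1 ≡ 302
302^2 ≡ 18
302^179 ≡ 1
Therefore the multiplicative order of 302 modulo 359 is 179.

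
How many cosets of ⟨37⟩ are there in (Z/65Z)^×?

By Lagrange's theorem, ord_65(37) divides φ(65) = φ(5·13) = (5−1)·(13−1) = 4·12 = 48 = 2^4 · 3.
Divisors of 48: 1, 2, 3, 4, 6, 8, 12, 16, 24, 48.
Check 37^d mod 65 for each divisor in increasing order:
37^1 ≡ 37 (mod 65)
37^2 ≡ 4 (mod 65)
37^3 ≡ 18 (mod 65)
37^4 ≡ 16 (mod 65)
37^6 ≡ 64 (mod 65)
37^8 ≡ 61 (mod 65)
37^12 ≡ 1 (mod 65) ✓
The order of 37 is 12, so the subgroup it generates has 12 elements.
[(Z/65Z)^× : ⟨37⟩] = 48/12 = 4.

4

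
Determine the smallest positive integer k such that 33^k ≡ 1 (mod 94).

Since 33 ∈ (Z/94Z)^×, its order divides φ(94) = φ(2)·φ(47) = 1·46 = 46 = 2 · 23.
Divisors of 46: 1, 2, 23, 46.
Test each divisor d:
33^1 ≡ 33 (mod 94)
33^2 ≡ 55 (mod 94)
33^23 ≡ 93 (mod 94)
33^46 ≡ 1 (mod 94) ✓
Therefore the multiplicative order of 33 modulo 94 is 46.

46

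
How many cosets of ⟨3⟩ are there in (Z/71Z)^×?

ord(3) | φ(71) = 71 − 1 = 70 = 2 · 5 · 7.
Divisors of 70: 1, 2, 5, 7, 10, 14, 35, 70.
Compute 3^d (mod 71) for the divisors d until we hit 1:
3^1 ≡ 3
3^2 ≡ 9
3^5 ≡ 30
3^7 ≡ 57
3^10 ≡ 48
3^14 ≡ 54
3^35 ≡ 1
Thus |⟨3⟩| = ord(3) = 35.
[(Z/71Z)^× : ⟨3⟩] = 70/35 = 2.

2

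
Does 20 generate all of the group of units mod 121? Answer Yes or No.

No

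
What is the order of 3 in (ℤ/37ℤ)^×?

18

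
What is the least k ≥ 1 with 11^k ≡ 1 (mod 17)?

16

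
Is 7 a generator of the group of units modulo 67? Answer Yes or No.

Yes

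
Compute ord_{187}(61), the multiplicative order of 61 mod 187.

80

By Lagrange's theorem, ord_187(61) divides φ(187) = φ(11·17) = (11−1)·(17−1) = 10·16 = 160 = 2^5 · 5.
Divisors of 160: 1, 2, 4, 5, 8, 10, 16, 20, 32, 40, 80, 160.
Test each divisor d:
61^1 ≡ 61 (mod 187)
61^2 ≡ 168 (mod 187)
61^4 ≡ 174 (mod 187)
61^5 ≡ 142 (mod 187)
61^8 ≡ 169 (mod 187)
61^10 ≡ 155 (mod 187)
61^16 ≡ 137 (mod 187)
61^20 ≡ 89 (mod 187)
61^32 ≡ 69 (mod 187)
61^40 ≡ 67 (mod 187)
61^80 ≡ 1 (mod 187) ✓
Hence ord(61) = 80.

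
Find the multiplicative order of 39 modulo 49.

21

By Lagrange's theorem, ord_49(39) divides φ(49) = φ(7^2) = 7·(7−1) = 42 = 2 · 3 · 7.
Divisors of 42: 1, 2, 3, 6, 7, 14, 21, 42.
Compute 39^d (mod 49) for the divisors d until we hit 1:
39^1 ≡ 39 (mod 49)
39^2 ≡ 2 (mod 49)
39^3 ≡ 29 (mod 49)
39^6 ≡ 8 (mod 49)
39^7 ≡ 18 (mod 49)
39^14 ≡ 30 (mod 49)
39^21 ≡ 1 (mod 49) ✓
The smallest such exponent is 21, so the order of 39 is 21.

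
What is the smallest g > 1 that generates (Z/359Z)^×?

φ(359) = 359 − 1 = 358 = 2 · 179.
Test candidates g = 2, 3, … against the prime factors q ∈ {2, 179} of φ(359): g is a generator iff g^(358/q) ≢ 1 for every such q.
g = 2: 2^179 ≡ 1 — hits 1, so not a primitive root.
g = 3: 3^179 ≡ 1 — hits 1, so not a primitive root.
g = 4: 4^179 ≡ 1 — hits 1, so not a primitive root.
g = 5: 5^179 ≡ 1 — hits 1, so not a primitive root.
g = 6: 6^179 ≡ 1 — hits 1, so not a primitive root.
g = 7: 7^179 ≡ 358; 7^2 ≡ 49 — none is 1, so 7 is a primitive root.
Hence the least primitive root of 359 is 7.

7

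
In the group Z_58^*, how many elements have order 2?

1

φ(58) = φ(2)·φ(29) = 1·28 = 28 = 2^2 · 7.
(Z/58Z)^× is cyclic (|G| = 28); a cyclic group of order m has exactly φ(d) elements of each order d | m, and none otherwise.
2 | 28, and φ(2) = 2 − 1 = 1.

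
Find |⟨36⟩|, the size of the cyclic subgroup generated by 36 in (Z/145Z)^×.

7

Since 36 ∈ (Z/145Z)^×, its order divides φ(145) = φ(5·29) = (5−1)·(29−1) = 4·28 = 112 = 2^4 · 7.
Divisors of 112: 1, 2, 4, 7, 8, 14, 16, 28, 56, 112.
Check 36^d mod 145 for each divisor in increasing order:
36^1 ≡ 36 (mod 145)
36^2 ≡ 136 (mod 145)
36^4 ≡ 81 (mod 145)
36^7 ≡ 1 (mod 145) ✓
So ord_145(36) = 7.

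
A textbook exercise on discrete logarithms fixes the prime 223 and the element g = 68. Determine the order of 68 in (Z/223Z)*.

37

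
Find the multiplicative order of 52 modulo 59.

58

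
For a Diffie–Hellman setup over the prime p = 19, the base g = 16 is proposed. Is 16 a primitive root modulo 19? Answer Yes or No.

No

φ(19) = 19 − 1 = 18 = 2 · 3^2.
Test 16^(18/q) mod 19 for each prime factor q of 18:
16^9 ≡ 1 (mod 19)  [q = 2: ≡ 1 ✗]
16^6 ≡ 7 (mod 19)  [q = 3: ≢ 1 ✓]
16^9 ≡ 1 shows ord(16) | 9, strictly less than φ(19); not a primitive root.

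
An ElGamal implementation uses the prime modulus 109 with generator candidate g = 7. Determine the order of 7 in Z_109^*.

By Lagrange's theorem, ord_109(7) divides φ(109) = 109 − 1 = 108 = 2^2 · 3^3.
Divisors of 108: 1, 2, 3, 4, 6, 9, 12, 18, 27, 36, 54, 108.
Compute 7^d (mod 109) for the divisors d until we hit 1:
7^1 ≡ 7 (mod 109)
7^2 ≡ 49 (mod 109)
7^3 ≡ 16 (mod 109)
7^4 ≡ 3 (mod 109)
7^6 ≡ 38 (mod 109)
7^9 ≡ 63 (mod 109)
7^12 ≡ 27 (mod 109)
7^18 ≡ 45 (mod 109)
7^27 ≡ 1 (mod 109) ✓
The smallest such exponent is 27, so the order of 7 is 27.

27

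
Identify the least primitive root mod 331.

3

φ(331) = 331 − 1 = 330 = 2 · 3 · 5 · 11.
g is a primitive root iff g^(330/q) ≢ 1 (mod 331) for each prime q ∈ {2, 3, 5, 11}.
g = 2: 2^165 ≡ 330; 2^110 ≡ 299; 2^66 ≡ 64; 2^30 ≡ 1 — hits 1, so not a primitive root.
g = 3: 3^165 ≡ 330; 3^110 ≡ 299; 3^66 ≡ 64; 3^30 ≡ 270 — none is 1, so 3 is a primitive root.
Hence the least primitive root of 331 is 3.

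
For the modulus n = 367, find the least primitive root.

φ(367) = 367 − 1 = 366 = 2 · 3 · 61.
Test candidates g = 2, 3, … against the prime factors q ∈ {2, 3, 61} of φ(367): g is a generator iff g^(366/q) ≢ 1 for every such q.
g = 2: 2^183 ≡ 1 — hits 1, so not a primitive root.
g = 3: 3^183 ≡ 366; 3^122 ≡ 1 — hits 1, so not a primitive root.
g = 4: 4^183 ≡ 1 — hits 1, so not a primitive root.
g = 5: 5^183 ≡ 366; 5^122 ≡ 1 — hits 1, so not a primitive root.
g = 6: 6^183 ≡ 366; 6^122 ≡ 283; 6^6 ≡ 47 — none is 1, so 6 is a primitive root.
The smallest primitive root modulo 367 is 6.

6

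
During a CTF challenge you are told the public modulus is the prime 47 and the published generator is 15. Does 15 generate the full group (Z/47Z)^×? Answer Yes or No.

Yes

φ(47) = 47 − 1 = 46 = 2 · 23.
It suffices to check that the order of 15 is not a proper divisor of 46: compute 15^(46/q) for q ∈ {2, 23}.
15^23 ≡ 46 (mod 47)  [q = 2: ≢ 1 ✓]
15^2 ≡ 37 (mod 47)  [q = 23: ≢ 1 ✓]
None equal 1, so ord_47(15) = 46: 15 is a primitive root.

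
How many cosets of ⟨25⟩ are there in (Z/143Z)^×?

12

The order of 25 must divide φ(143) = φ(11·13) = (11−1)·(13−1) = 10·12 = 120 = 2^3 · 3 · 5.
Divisors of 120: 1, 2, 3, 4, 5, 6, 8, 10, 12, 15, 20, 24, 30, 40, 60, 120.
Evaluate successive powers at the divisors of 120:
25^1 ≡ 25 (mod 143)
25^2 ≡ 53 (mod 143)
25^3 ≡ 38 (mod 143)
25^4 ≡ 92 (mod 143)
25^5 ≡ 12 (mod 143)
25^6 ≡ 14 (mod 143)
25^8 ≡ 27 (mod 143)
25^10 ≡ 1 (mod 143) ✓
So ord_143(25) = 10, hence |⟨25⟩| = 10.
Index = |(Z/143Z)^×| / |⟨25⟩| = 120 / 10 = 12.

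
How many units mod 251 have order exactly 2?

1

φ(251) = 251 − 1 = 250 = 2 · 5^3.
(Z/251Z)^× is cyclic (|G| = 250); a cyclic group of order m has exactly φ(d) elements of each order d | m, and none otherwise.
2 | 250, and φ(2) = 2 − 1 = 1.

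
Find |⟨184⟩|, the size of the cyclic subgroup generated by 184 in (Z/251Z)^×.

250

By Lagrange's theorem, ord_251(184) divides φ(251) = 251 − 1 = 250 = 2 · 5^3.
Divisors of 250: 1, 2, 5, 10, 25, 50, 125, 250.
Evaluate successive powers at the divisors of 250:
184^1 ≡ 184 (mod 251)
184^2 ≡ 222 (mod 251)
184^5 ≡ 128 (mod 251)
184^10 ≡ 69 (mod 251)
184^25 ≡ 231 (mod 251)
184^50 ≡ 149 (mod 251)
184^125 ≡ 250 (mod 251)
184^250 ≡ 1 (mod 251) ✓
The smallest such exponent is 250, so the order of 184 is 250.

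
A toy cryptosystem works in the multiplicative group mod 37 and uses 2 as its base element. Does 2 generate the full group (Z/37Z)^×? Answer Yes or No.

Yes

φ(37) = 37 − 1 = 36 = 2^2 · 3^2.
2 is a primitive root mod 37 iff 2^(φ(37)/q) ≢ 1 for every prime q | φ(37), i.e. q ∈ {2, 3}.
2^18 ≡ 36 (mod 37)  [q = 2: ≢ 1 ✓]
2^12 ≡ 26 (mod 37)  [q = 3: ≢ 1 ✓]
Every test exponent gives a nontrivial residue, hence 2 generates the full group.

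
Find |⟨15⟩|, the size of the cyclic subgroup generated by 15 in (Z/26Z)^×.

12

ord(15) | φ(26) = φ(2)·φ(13) = 1·12 = 12 = 2^2 · 3.
Divisors of 12: 1, 2, 3, 4, 6, 12.
Test each divisor d:
15^1 ≡ 15
15^2 ≡ 17
15^3 ≡ 21
15^4 ≡ 3
15^6 ≡ 25
15^12 ≡ 1
So ord_26(15) = 12.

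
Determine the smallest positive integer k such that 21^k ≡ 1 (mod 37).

The order of 21 must divide φ(37) = 37 − 1 = 36 = 2^2 · 3^2.
Divisors of 36: 1, 2, 3, 4, 6, 9, 12, 18, 36.
Compute 21^d (mod 37) for the divisors d until we hit 1:
21^1 ≡ 21 (mod 37)
21^2 ≡ 34 (mod 37)
21^3 ≡ 11 (mod 37)
21^4 ≡ 9 (mod 37)
21^6 ≡ 10 (mod 37)
21^9 ≡ 36 (mod 37)
21^12 ≡ 26 (mod 37)
21^18 ≡ 1 (mod 37) ✓
So ord_37(21) = 18.

18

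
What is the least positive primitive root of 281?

3

φ(281) = 281 − 1 = 280 = 2^3 · 5 · 7.
Test candidates g = 2, 3, … against the prime factors q ∈ {2, 5, 7} of φ(281): g is a generator iff g^(280/q) ≢ 1 for every such q.
g = 2: 2^140 ≡ 1 — hits 1, so not a primitive root.
g = 3: 3^140 ≡ 280; 3^56 ≡ 86; 3^40 ≡ 249 — none is 1, so 3 is a primitive root.
The smallest primitive root modulo 281 is 3.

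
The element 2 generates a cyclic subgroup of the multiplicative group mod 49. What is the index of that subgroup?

ord(2) | φ(49) = φ(7^2) = 7·(7−1) = 42 = 2 · 3 · 7.
Divisors of 42: 1, 2, 3, 6, 7, 14, 21, 42.
Check 2^d mod 49 for each divisor in increasing order:
2^1 ≡ 2
2^2 ≡ 4
2^3 ≡ 8
2^6 ≡ 15
2^7 ≡ 30
2^14 ≡ 18
2^21 ≡ 1
So ord_49(2) = 21, hence |⟨2⟩| = 21.
Index = |(Z/49Z)^×| / |⟨2⟩| = 42 / 21 = 2.

2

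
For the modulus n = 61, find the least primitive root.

2

φ(61) = 61 − 1 = 60 = 2^2 · 3 · 5.
g is a primitive root iff g^(60/q) ≢ 1 (mod 61) for each prime q ∈ {2, 3, 5}.
g = 2: 2^30 ≡ 60; 2^20 ≡ 47; 2^12 ≡ 9 — none is 1, so 2 is a primitive root.
Hence the least primitive root of 61 is 2.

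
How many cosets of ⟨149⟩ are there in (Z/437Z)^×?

2

By Lagrange's theorem, ord_437(149) divides φ(437) = φ(19·23) = (19−1)·(23−1) = 18·22 = 396 = 2^2 · 3^2 · 11.
Divisors of 396: 1, 2, 3, 4, 6, 9, 11, 12, 18, 22, 33, 36, 44, 66, 99, 132, 198, 396.
Test each divisor d:
149^1 ≡ 149 (mod 437)
149^2 ≡ 351 (mod 437)
149^3 ≡ 296 (mod 437)
149^4 ≡ 404 (mod 437)
149^6 ≡ 216 (mod 437)
149^9 ≡ 134 (mod 437)
149^11 ≡ 275 (mod 437)
149^12 ≡ 334 (mod 437)
149^18 ≡ 39 (mod 437)
149^22 ≡ 24 (mod 437)
149^33 ≡ 45 (mod 437)
149^36 ≡ 210 (mod 437)
149^44 ≡ 139 (mod 437)
149^66 ≡ 277 (mod 437)
149^99 ≡ 229 (mod 437)
149^132 ≡ 254 (mod 437)
149^198 ≡ 1 (mod 437) ✓
The order of 149 is 198, so the subgroup it generates has 198 elements.
[(Z/437Z)^× : ⟨149⟩] = 396/198 = 2.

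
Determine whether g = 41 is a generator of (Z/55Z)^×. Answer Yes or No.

No

55 = 5 · 11 is a product of two distinct odd primes, so (Z/55Z)^× ≅ (Z/5Z)^× × (Z/11Z)^× is not cyclic.
No primitive root modulo 55 exists; in particular 41 is not one.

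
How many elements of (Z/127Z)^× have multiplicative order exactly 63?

36

φ(127) = 127 − 1 = 126 = 2 · 3^2 · 7.
In a cyclic group of order 126, there are φ(d) elements of order d for each divisor d of 126, and zero for non-divisors.
63 = 3^2 · 7 divides 126, and φ(63) = 36.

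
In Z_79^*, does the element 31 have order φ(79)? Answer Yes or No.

No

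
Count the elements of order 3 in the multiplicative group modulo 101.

0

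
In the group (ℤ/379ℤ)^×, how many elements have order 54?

φ(379) = 379 − 1 = 378 = 2 · 3^3 · 7.
Since (Z/379Z)^× is cyclic of order 378, the number of elements of order d is φ(d) when d | 378 and 0 otherwise.
54 = 2 · 3^3 divides 378, and φ(54) = 18.

18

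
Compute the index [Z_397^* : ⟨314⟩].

12

By Lagrange's theorem, ord_397(314) divides φ(397) = 397 − 1 = 396 = 2^2 · 3^2 · 11.
Divisors of 396: 1, 2, 3, 4, 6, 9, 11, 12, 18, 22, 33, 36, 44, 66, 99, 132, 198, 396.
Evaluate successive powers at the divisors of 396:
314^1 ≡ 314 (mod 397)
314^2 ≡ 140 (mod 397)
314^3 ≡ 290 (mod 397)
314^4 ≡ 147 (mod 397)
314^6 ≡ 333 (mod 397)
314^9 ≡ 99 (mod 397)
314^11 ≡ 362 (mod 397)
314^12 ≡ 126 (mod 397)
314^18 ≡ 273 (mod 397)
314^22 ≡ 34 (mod 397)
314^33 ≡ 1 (mod 397) ✓
So ord_397(314) = 33, hence |⟨314⟩| = 33.
[(Z/397Z)^× : ⟨314⟩] = 396/33 = 12.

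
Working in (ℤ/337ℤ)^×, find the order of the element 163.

The order of 163 must divide φ(337) = 337 − 1 = 336 = 2^4 · 3 · 7.
Divisors of 336: 1, 2, 3, 4, 6, 7, 8, 12, 14, 16, 21, 24, 28, 42, 48, 56, 84, 112, 168, 336.
Check 163^d mod 337 for each divisor in increasing order:
163^1 ≡ 163 (mod 337)
163^2 ≡ 283 (mod 337)
163^3 ≡ 297 (mod 337)
163^4 ≡ 220 (mod 337)
163^6 ≡ 252 (mod 337)
163^7 ≡ 299 (mod 337)
163^8 ≡ 209 (mod 337)
163^12 ≡ 148 (mod 337)
163^14 ≡ 96 (mod 337)
163^16 ≡ 208 (mod 337)
163^21 ≡ 59 (mod 337)
163^24 ≡ 336 (mod 337)
163^28 ≡ 117 (mod 337)
163^42 ≡ 111 (mod 337)
163^48 ≡ 1 (mod 337) ✓
So ord_337(163) = 48.

48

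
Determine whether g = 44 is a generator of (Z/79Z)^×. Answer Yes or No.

No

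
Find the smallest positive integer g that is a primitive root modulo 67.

2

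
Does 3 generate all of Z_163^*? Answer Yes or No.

φ(163) = 163 − 1 = 162 = 2 · 3^4.
Test 3^(162/q) mod 163 for each prime factor q of 162:
3^81 ≡ 162 (mod 163)  [q = 2: ≢ 1 ✓]
3^54 ≡ 58 (mod 163)  [q = 3: ≢ 1 ✓]
None equal 1, so ord_163(3) = 162: 3 is a primitive root.

Yes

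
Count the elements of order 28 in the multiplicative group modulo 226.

12

φ(226) = φ(2)·φ(113) = 1·112 = 112 = 2^4 · 7.
Since (Z/226Z)^× is cyclic of order 112, the number of elements of order d is φ(d) when d | 112 and 0 otherwise.
28 = 2^2 · 7 divides 112, and φ(28) = 12.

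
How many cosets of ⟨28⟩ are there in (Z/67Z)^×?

Since 28 ∈ (Z/67Z)^×, its order divides φ(67) = 67 − 1 = 66 = 2 · 3 · 11.
Divisors of 66: 1, 2, 3, 6, 11, 22, 33, 66.
Test each divisor d:
28^1 ≡ 28 (mod 67)
28^2 ≡ 47 (mod 67)
28^3 ≡ 43 (mod 67)
28^6 ≡ 40 (mod 67)
28^11 ≡ 38 (mod 67)
28^22 ≡ 37 (mod 67)
28^33 ≡ 66 (mod 67)
28^66 ≡ 1 (mod 67) ✓
So ord_67(28) = 66, hence |⟨28⟩| = 66.
The index is φ(67) / ord(28) = 66 / 66 = 1.

1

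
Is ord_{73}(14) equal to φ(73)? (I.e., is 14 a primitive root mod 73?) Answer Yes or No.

φ(73) = 73 − 1 = 72 = 2^3 · 3^2.
Test 14^(72/q) mod 73 for each prime factor q of 72:
14^36 ≡ 72 (mod 73)  [q = 2: ≢ 1 ✓]
14^24 ≡ 64 (mod 73)  [q = 3: ≢ 1 ✓]
All checks pass, so 14 has order 72 and is a primitive root modulo 73.

Yes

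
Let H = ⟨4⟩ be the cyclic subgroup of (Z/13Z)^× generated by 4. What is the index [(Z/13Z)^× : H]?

2

Since 4 ∈ (Z/13Z)^×, its order divides φ(13) = 13 − 1 = 12 = 2^2 · 3.
Divisors of 12: 1, 2, 3, 4, 6, 12.
Test each divisor d:
4^1 ≡ 4 (mod 13)
4^2 ≡ 3 (mod 13)
4^3 ≡ 12 (mod 13)
4^4 ≡ 9 (mod 13)
4^6 ≡ 1 (mod 13) ✓
Thus |⟨4⟩| = ord(4) = 6.
Index = |(Z/13Z)^×| / |⟨4⟩| = 12 / 6 = 2.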